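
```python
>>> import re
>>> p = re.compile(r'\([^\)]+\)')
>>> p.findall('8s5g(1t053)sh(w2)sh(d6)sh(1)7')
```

Walking the string: at [4:11] → '(1t053)'; at [13:17] → '(w2)'; at [19:23] → '(d6)'; at [25:28] → '(1)'.
Since nothing is captured, `findall` lists the 4 matched substrings directly.

['(1t053)', '(w2)', '(d6)', '(1)']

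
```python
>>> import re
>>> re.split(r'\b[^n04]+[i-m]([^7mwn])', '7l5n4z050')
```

With a capturing group present, the delimiter's captured portion is kept in the result list.

['', '5', 'n4z050']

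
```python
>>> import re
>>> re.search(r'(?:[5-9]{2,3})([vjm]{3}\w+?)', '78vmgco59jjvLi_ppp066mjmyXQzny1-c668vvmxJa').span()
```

(7, 13)

The match spans [7:13] → '59jjvL'.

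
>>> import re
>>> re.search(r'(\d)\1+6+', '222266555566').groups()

`\1` has to match the exact text group 1 already captured.
`re.search` scans for the first position where the pattern succeeds.
The match spans [0:6] → '222266'.
Captured: group 1 = '2'.

('2',)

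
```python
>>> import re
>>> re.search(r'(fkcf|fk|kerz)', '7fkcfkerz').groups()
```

('fkcf',)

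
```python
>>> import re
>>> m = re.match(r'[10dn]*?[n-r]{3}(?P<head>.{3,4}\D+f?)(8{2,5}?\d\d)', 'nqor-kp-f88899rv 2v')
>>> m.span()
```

With `match`, the pattern is implicitly anchored at the beginning.
The match spans [0:13] → 'nqor-kp-f8889'.

(0, 13)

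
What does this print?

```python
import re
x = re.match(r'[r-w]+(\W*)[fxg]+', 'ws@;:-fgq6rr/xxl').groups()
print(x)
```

('@;:-',)

The match spans [0:8] → 'ws@;:-fg'.
Captured: group 1 = '@;:-'.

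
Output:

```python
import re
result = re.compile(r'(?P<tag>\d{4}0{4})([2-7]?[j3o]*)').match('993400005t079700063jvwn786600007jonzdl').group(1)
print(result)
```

99340000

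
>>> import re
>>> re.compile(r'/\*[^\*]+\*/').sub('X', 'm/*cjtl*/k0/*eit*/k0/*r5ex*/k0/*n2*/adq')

Matches: at [1:9] → '/*cjtl*/'; at [11:18] → '/*eit*/'; at [20:28] → '/*r5ex*/'; at [30:36] → '/*n2*/'.
Each match is replaced by 'X'.

'mXk0Xk0Xk0Xadq'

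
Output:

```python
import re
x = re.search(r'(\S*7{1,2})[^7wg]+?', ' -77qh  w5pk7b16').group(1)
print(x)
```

Pattern: zero or more of a non-whitespace character, then 1 to 2 of the literal '7' (captured); then one or more of any character except [7wg] (lazy).
With the lazy modifier that quantifier settles for the fewest repetitions that let the rest of the pattern succeed (the atoms after it are unaffected and can still be greedy).
`search` walks the string left to right and returns the first match it finds.
The match spans [1:5] → '-77q'.
Captured: group 1 = '-77'.

-77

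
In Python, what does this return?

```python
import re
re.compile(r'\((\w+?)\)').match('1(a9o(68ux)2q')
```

None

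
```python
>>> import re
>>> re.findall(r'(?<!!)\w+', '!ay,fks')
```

['y', 'fks']

`(?!…)`/`(?<!…)` only lets a position through if the neighbouring text does NOT match; no characters are consumed.
Scanning left to right: at [2:3] → 'y'; at [4:7] → 'fks'.
With no groups in the pattern, `findall` gives back each whole match — 2 here.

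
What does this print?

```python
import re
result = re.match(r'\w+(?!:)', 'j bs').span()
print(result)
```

(0, 1)

`(?!…)`/`(?<!…)` only lets a position through if the neighbouring text does NOT match; no characters are consumed.
With `match`, the pattern is implicitly anchored at the beginning.
The match spans [0:1] → 'j'.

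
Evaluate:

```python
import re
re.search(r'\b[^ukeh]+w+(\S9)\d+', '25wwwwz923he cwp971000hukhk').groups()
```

('z9',)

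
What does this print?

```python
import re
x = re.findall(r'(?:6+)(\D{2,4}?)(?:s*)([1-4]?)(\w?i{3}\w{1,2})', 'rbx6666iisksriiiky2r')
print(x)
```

[('iisk', '', 'riiiky')]

Pattern: one or more of a literal '6' (non-capturing group); then 2 to 4 of a non-digit (lazy) (captured); then zero or more of a literal 's' (non-capturing group); then optionally a character in [1-4] (captured); then optionally a word character, then exactly 3 of the literal 'i', then 1 to 2 of a word character (captured).
Scanning left to right: at [3:18] match '6666iisksriiiky', groups = ('iisk', '', 'riiiky').
With 3 capturing groups, `findall` returns a 3-tuple per match.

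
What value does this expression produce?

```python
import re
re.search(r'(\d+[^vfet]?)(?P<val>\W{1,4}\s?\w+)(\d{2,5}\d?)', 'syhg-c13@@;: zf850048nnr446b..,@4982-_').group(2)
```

'@;: zf850048nnr4'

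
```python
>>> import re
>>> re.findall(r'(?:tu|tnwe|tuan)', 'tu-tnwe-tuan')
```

Alternation tries branches left to right and keeps the first one that lets the overall match succeed at that position.
Scanning left to right: at [0:2] → 'tu'; at [3:7] → 'tnwe'; at [8:10] → 'tu'.
No capturing groups, so `findall` returns the 3 full match strings.

['tu', 'tnwe', 'tu']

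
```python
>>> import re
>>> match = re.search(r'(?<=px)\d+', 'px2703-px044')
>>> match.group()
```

Lookahead/lookbehind check context without consuming it, so the matched span excludes the asserted characters.
`search` walks the string left to right and returns the first match it finds.
The match spans [2:6] → '2703'.

'2703'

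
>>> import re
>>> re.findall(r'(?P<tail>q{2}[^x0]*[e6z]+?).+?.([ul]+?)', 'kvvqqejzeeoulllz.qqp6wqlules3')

The pattern matches exactly 2 of the literal 'q', then zero or more of any character except [x0], then one or more of one of [e6z] (lazy) (captured as 'tail'); then one or more of any character (lazy), then any character; then one or more of one of [ul] (lazy) (captured).
Scanning left to right: at [3:24] match 'qqejzeeoulllz.qqp6wql', groups = ('qqejzeeoulllz.qqp6', 'l').
2 groups means the one result is a tuple of 2 captured strings — 1 here.

[('qqejzeeoulllz.qqp6', 'l')]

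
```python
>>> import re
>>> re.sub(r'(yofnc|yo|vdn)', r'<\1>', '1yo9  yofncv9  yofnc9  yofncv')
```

'1<yo>9  <yofnc>v9  <yofnc>9  <yofnc>v'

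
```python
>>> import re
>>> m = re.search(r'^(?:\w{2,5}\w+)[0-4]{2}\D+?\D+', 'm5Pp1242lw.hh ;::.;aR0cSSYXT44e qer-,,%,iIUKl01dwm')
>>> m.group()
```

Pattern: anchored at the start of the string; then 2 to 5 of a word character, then one or more of a word character (non-capturing group); then exactly 2 of a character in [0-4], then one or more of a non-digit (lazy); then one or more of a non-digit.
Unlike `match`, `search` isn't anchored — it looks for the pattern anywhere in the string.
The match spans [0:21] → 'm5Pp1242lw.hh ;::.;aR'.

'm5Pp1242lw.hh ;::.;aR'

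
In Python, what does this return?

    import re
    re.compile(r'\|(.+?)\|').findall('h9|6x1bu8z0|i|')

['6x1bu8z0']

Because the quantifier is non-greedy, it stops expanding at the earliest point where the rest of the pattern can succeed.
With a single group, `findall` returns only what that group captured — 1 item.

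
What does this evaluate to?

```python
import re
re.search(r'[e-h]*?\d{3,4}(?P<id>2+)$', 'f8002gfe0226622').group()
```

'226622'

The pattern matches zero or more of a character in [e-h] (lazy), then 3 to 4 of a digit; then one or more of a literal '2' (captured as 'id'); then anchored at the end.
Unlike `match`, `search` isn't anchored — it looks for the pattern anywhere in the string.
The match spans [9:15] → '226622'.
Captured: group 1 = '22'.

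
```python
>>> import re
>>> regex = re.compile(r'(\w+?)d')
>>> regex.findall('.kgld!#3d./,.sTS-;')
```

Pattern: one or more of a word character (lazy) (captured); then a literal 'd'.
Walking the string: at [1:5] match 'kgld', group 1 = 'kgl'; at [7:9] match '3d', group 1 = '3'.
One capturing group, so `findall` returns just the captured substring from each match — 2 in all.

['kgl', '3']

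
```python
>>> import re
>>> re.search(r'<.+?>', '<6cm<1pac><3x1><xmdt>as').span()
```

(0, 10)

Because the quantifier is non-greedy, it stops expanding at the earliest point where the rest of the pattern can succeed.
`re.search` tries every starting position until one works.
The match spans [0:10] → '<6cm<1pac>'.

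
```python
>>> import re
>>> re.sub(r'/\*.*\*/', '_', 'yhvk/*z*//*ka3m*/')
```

Matches: at [4:17] → '/*z*//*ka3m*/'.
`sub` substitutes '_' at each match site.

'yhvk_'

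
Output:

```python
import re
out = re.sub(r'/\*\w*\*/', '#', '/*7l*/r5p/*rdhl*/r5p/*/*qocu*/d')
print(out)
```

#r5p#r5p/*#d

Matches: at [0:6] → '/*7l*/'; at [9:17] → '/*rdhl*/'; at [22:30] → '/*qocu*/'.
`sub` substitutes '#' at each match site.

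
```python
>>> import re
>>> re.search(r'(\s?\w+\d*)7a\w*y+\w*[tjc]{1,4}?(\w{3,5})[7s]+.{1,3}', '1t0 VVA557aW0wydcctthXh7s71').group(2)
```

Pattern: optionally whitespace, then one or more of a word character, then zero or more of a digit (captured); then the literal '7a', then zero or more of a word character; then one or more of a literal 'y', then zero or more of a word character, then 1 to 4 of one of [tjc] (lazy); then 3 to 5 of a word character (captured); then one or more of one of [7s], then 1 to 3 of any character.
`re.search` tries every starting position until one works.
The match spans [3:27] → ' VVA557aW0wydcctthXh7s71'.
Captured: group 1 = ' VVA55', group 2 = 'hXh7s'.

'hXh7s'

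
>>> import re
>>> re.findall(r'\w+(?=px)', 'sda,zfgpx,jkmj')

['zfg']

Because the assertion is zero-width, the text it checks is not consumed and won't appear in the result.
Walking the string: at [4:7] → 'zfg'.
`findall` yields the raw match text (1 of them) because the pattern has no groups.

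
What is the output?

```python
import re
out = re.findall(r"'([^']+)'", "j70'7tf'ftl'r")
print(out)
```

['7tf']

Matches: at [3:8] match "'7tf'", group 1 = '7tf'.
One capturing group, so `findall` returns just the captured substring from the one match — 1 in all.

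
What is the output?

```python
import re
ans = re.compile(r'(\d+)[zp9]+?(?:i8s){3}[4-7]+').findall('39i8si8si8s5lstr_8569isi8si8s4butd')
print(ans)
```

The pattern matches one or more of a digit (captured); then one or more of one of [zp9] (lazy), then the literal 'i8s' repeated 3 times, then one or more of a character in [4-7].
Scanning left to right: at [0:12] match '39i8si8si8s5', group 1 = '3'.
With a single group, `findall` returns only what that group captured — 1 item.

['3']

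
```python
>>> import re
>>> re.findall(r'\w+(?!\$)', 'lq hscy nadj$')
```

['lq', 'hscy', 'nad']

The negative lookahead/lookbehind blocks any match where the forbidden context is present.
Walking the string: at [0:2] → 'lq'; at [3:7] → 'hscy'; at [8:11] → 'nad'.
Since nothing is captured, `findall` lists the 3 matched substrings directly.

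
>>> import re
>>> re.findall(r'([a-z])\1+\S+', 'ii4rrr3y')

['i']

`\1` has to match the exact text group 1 already captured.
Matches: at [0:8] match 'ii4rrr3y', group 1 = 'i'.
One capturing group, so `findall` returns just the captured substring from the one match — 1 in all.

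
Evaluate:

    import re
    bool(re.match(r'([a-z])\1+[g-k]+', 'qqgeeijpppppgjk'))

With `match`, the pattern is implicitly anchored at the beginning.
The match spans [0:3] → 'qqg'.

True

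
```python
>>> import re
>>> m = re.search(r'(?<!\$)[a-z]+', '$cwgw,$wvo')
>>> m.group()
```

The negative lookaround is zero-width — it rules out positions where the adjacent text would match, without consuming anything.
The match spans [2:5] → 'wgw'.

'wgw'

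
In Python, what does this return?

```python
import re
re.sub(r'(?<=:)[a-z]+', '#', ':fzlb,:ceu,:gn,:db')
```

':#,:#,:#,:#'

Lookahead/lookbehind check context without consuming it, so the matched span excludes the asserted characters.
Matches: at [1:5] → 'fzlb'; at [7:10] → 'ceu'; at [12:14] → 'gn'; at [16:18] → 'db'.
Every occurrence is swapped for '#'.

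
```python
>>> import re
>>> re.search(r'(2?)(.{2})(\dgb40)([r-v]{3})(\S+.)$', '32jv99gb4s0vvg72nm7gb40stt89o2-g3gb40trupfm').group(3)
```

'7gb40'

This matches optionally a literal '2' (captured); then exactly 2 of any character (captured); then a digit, then the literal 'gb', then the literal '40' (captured); then exactly 3 of a character in [r-v] (captured); then one or more of a non-whitespace character, then any character (captured); then anchored at the end.
`re.search` tries every starting position until one works.
The match spans [15:43] → '2nm7gb40stt89o2-g3gb40trupfm'.
Captured: group 1 = '2', group 2 = 'nm', group 3 = '7gb40', group 4 = 'stt', group 5 = '89o2-g3gb40trupfm'.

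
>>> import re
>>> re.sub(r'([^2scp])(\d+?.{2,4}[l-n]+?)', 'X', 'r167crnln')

'Xln'

Lazy quantifiers expand one character at a time until the remainder of the pattern can match.
Each match is replaced by 'X'.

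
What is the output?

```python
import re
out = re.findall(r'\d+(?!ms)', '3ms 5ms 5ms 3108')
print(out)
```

The negative lookahead/lookbehind blocks any match where the forbidden context is present.
Matches: at [12:16] → '3108'.
Since nothing is captured, `findall` lists the 1 matched substring directly.

['3108']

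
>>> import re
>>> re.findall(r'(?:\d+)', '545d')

['545']

Pattern: one or more of a digit (non-capturing group).
With no groups in the pattern, `findall` gives back each whole match — 1 here.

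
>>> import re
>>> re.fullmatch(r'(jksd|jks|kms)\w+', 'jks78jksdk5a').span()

`re.fullmatch` requires the pattern to consume the entire string.
The match spans [0:12] → 'jks78jksdk5a'.
Captured: group 1 = 'jks'.

(0, 12)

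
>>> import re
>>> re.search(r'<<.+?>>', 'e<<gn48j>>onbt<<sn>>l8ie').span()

Unlike `match`, `search` isn't anchored — it looks for the pattern anywhere in the string.
The match spans [1:10] → '<<gn48j>>'.

(1, 10)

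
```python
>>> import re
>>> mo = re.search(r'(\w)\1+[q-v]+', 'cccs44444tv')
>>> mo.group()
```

'cccs'

`\1` has to match the exact text group 1 already captured.
The match spans [0:4] → 'cccs'.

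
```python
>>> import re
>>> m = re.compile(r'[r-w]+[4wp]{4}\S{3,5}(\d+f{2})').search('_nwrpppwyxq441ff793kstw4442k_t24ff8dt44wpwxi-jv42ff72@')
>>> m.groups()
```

('1ff',)

The pattern matches one or more of a character in [r-w], then exactly 4 of one of [4wp], then 3 to 5 of a non-whitespace character; then one or more of a digit, then exactly 2 of the literal 'f' (captured).
Unlike `match`, `search` isn't anchored — it looks for the pattern anywhere in the string.
The match spans [2:16] → 'wrpppwyxq441ff'.
Captured: group 1 = '1ff'.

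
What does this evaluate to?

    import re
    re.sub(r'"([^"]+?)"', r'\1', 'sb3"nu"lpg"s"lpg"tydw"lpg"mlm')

'sb3nulpgslpgtydwlpg"mlm'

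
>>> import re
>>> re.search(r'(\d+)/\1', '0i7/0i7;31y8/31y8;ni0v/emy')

None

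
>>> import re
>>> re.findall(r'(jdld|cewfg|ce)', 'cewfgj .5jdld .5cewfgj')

The regex engine tests alternatives in the order written; an earlier branch that matches wins even if a later one would match more.
Matches: at [0:5] match 'cewfg', group 1 = 'cewfg'; at [9:13] match 'jdld', group 1 = 'jdld'; at [16:21] match 'cewfg', group 1 = 'cewfg'.
With a single group, `findall` returns only what that group captured — 3 items.

['cewfg', 'jdld', 'cewfg']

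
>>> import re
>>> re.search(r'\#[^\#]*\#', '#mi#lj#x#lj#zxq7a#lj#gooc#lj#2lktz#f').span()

(0, 4)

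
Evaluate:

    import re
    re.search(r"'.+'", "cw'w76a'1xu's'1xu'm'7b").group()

Unlike `match`, `search` isn't anchored — it looks for the pattern anywhere in the string.
The match spans [2:20] → "'w76a'1xu's'1xu'm'".

"'w76a'1xu's'1xu'm'"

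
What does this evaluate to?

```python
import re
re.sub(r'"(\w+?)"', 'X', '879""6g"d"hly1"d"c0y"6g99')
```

Matches: at [4:8] → '"6g"'; at [9:15] → '"hly1"'; at [16:21] → '"c0y"'.
`sub` substitutes 'X' at each match site.

'879"XdXdX6g99'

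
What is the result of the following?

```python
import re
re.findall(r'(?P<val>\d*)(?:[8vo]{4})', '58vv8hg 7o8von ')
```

['5', '7']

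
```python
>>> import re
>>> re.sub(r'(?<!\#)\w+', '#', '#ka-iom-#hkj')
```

'#k#-#-#h#'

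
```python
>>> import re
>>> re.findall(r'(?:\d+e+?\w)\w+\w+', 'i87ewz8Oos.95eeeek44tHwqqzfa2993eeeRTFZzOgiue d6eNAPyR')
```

['87ewz8Oos', '95eeeek44tHwqqzfa2993eeeRTFZzOgiue', '6eNAPyR']

Pattern: one or more of a digit, then one or more of a literal 'e' (lazy), then a word character (non-capturing group); then one or more of a word character, then one or more of a word character.
No capturing groups, so `findall` returns the 3 full match strings.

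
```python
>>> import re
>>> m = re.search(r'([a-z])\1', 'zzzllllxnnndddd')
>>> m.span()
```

The backreference `\1` re-matches whatever the first group consumed, character for character.
The match spans [0:2] → 'zz'.

(0, 2)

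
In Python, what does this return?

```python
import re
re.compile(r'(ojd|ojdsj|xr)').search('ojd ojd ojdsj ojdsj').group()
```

`search` walks the string left to right and returns the first match it finds.
The match spans [0:3] → 'ojd'.
Captured: group 1 = 'ojd'.

'ojd'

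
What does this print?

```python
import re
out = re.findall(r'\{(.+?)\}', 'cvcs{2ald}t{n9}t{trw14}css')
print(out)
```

['2ald', 'n9', 'trw14']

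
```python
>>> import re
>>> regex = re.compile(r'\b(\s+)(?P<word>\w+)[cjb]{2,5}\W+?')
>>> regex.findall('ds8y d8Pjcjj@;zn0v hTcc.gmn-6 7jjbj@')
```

[(' ', 'd8Pjc'), (' ', 'hT'), (' ', '7jj')]

The pattern matches a word boundary (`\b`, zero-width); then one or more of whitespace (captured); then one or more of a word character (captured as 'word'); then 2 to 5 of one of [cjb], then one or more of a non-word character (lazy).
Matches: at [4:13] match ' d8Pjcjj@', groups = (' ', 'd8Pjc'); at [18:24] match ' hTcc.', groups = (' ', 'hT'); at [29:36] match ' 7jjbj@', groups = (' ', '7jj').
Multiple groups make `findall` return tuples — one 2-tuple for each match.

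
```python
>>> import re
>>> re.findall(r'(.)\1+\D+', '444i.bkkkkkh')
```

['4']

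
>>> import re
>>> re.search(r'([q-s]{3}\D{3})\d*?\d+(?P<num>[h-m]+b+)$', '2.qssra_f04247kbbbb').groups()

The pattern matches exactly 3 of a character in [q-s], then exactly 3 of a non-digit (captured); then zero or more of a digit (lazy), then one or more of a digit; then one or more of a character in [h-m], then one or more of a literal 'b' (captured as 'num'); then anchored at the end.
`re.search` tries every starting position until one works.
The match spans [3:19] → 'ssra_f04247kbbbb'.
Captured: group 1 = 'ssra_f', group 2 = 'kbbbb'.

('ssra_f', 'kbbbb')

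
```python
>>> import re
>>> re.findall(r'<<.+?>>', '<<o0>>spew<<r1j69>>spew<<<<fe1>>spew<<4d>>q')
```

With the lazy modifier that quantifier settles for the fewest repetitions that let the rest of the pattern succeed (the atoms after it are unaffected and can still be greedy).
Since nothing is captured, `findall` lists the 4 matched substrings directly.

['<<o0>>', '<<r1j69>>', '<<<<fe1>>', '<<4d>>']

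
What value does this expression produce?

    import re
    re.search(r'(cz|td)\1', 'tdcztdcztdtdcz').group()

'tdtd'

`\1` is not a pattern — it's the concrete string captured by group 1, re-applied verbatim.
The match spans [8:12] → 'tdtd'.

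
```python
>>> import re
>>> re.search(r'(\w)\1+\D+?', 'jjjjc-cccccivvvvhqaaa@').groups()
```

('j',)

The match spans [0:5] → 'jjjjc'.
Captured: group 1 = 'j'.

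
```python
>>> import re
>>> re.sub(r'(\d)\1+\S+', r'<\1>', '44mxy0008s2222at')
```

'<4>'

A backreference is literal: `\1` must see the identical characters the first group matched.
The replacement refers to a captured group, so each match is rewritten using its own captured text.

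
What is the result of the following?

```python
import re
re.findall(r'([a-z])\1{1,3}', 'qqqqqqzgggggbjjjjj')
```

['q', 'q', 'g', 'j']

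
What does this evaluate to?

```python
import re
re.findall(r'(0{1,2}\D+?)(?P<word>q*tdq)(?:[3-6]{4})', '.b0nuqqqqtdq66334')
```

Pattern: 1 to 2 of a literal '0', then one or more of a non-digit (lazy) (captured); then zero or more of a literal 'q', then the literal 'tdq' (captured as 'word'); then exactly 4 of a character in [3-6] (non-capturing group).
A `+?`/`*?`/`{m,n}?` starts at its minimum and grows only as far as needed for what follows to match.
Walking the string: at [2:16] match '0nuqqqqtdq6633', groups = ('0nu', 'qqqqtdq').
Multiple groups make `findall` return tuples — one 2-tuple for the one match.

[('0nu', 'qqqqtdq')]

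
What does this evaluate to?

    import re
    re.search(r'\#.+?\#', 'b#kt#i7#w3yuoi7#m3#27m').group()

'#kt#'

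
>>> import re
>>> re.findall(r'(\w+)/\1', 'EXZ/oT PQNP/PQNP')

['PQNP']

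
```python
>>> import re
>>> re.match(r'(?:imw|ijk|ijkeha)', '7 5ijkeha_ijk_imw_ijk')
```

None

`match` is anchored at position 0; if the pattern doesn't fit there, it returns None.
Here the string doesn't start with a match, so the call returns None.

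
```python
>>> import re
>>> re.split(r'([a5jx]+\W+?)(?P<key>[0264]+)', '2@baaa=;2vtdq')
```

Pattern: one or more of one of [a5jx], then one or more of a non-word character (lazy) (captured); then one or more of one of [0264] (captured as 'key').
Matches to split on: at [3:9] → 'aaa=;2'.
`re.split` interleaves the captured-group text with the surrounding fragments.

['2@b', 'aaa=;', '2', 'vtdq']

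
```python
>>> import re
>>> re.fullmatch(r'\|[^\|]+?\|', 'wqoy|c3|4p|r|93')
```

`re.fullmatch` requires the pattern to consume the entire string.
Here the pattern can't cover the whole string, so the call returns None.

None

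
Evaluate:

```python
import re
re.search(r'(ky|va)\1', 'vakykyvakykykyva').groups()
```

The match spans [2:6] → 'kyky'.
Captured: group 1 = 'ky'.

('ky',)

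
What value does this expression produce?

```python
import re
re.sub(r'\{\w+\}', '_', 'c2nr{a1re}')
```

'c2nr_'

Matches: at [4:10] → '{a1re}'.
`sub` substitutes '_' at each match site.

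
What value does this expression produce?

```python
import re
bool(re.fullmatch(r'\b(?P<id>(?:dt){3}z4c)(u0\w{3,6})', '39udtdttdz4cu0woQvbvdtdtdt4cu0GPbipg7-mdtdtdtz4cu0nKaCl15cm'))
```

For `fullmatch`, every character of the input must be accounted for by the pattern.
Here there's no way to consume every character, so the call returns None, and `bool(None)` is False.

False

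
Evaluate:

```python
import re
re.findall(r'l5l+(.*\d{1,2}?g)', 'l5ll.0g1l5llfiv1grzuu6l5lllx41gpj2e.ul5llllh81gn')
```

['.0g1l5llfiv1grzuu6l5lllx41gpj2e.ul5llllh81g']

One capturing group, so `findall` returns just the captured substring from the one match — 1 in all.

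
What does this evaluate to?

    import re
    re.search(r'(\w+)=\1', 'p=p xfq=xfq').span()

`\1` is not a pattern — it's the concrete string captured by group 1, re-applied verbatim.
`re.search` scans for the first position where the pattern succeeds.
The match spans [0:3] → 'p=p'.
Captured: group 1 = 'p'.

(0, 3)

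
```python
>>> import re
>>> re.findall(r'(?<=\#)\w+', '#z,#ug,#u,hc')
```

Because the assertion is zero-width, the text it checks is not consumed and won't appear in the result.
No capturing groups, so `findall` returns the 3 full match strings.

['z', 'ug', 'u']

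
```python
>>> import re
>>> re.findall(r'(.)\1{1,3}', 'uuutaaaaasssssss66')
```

['u', 'a', 's', 's', '6']

`\1` is not a pattern — it's the concrete string captured by group 1, re-applied verbatim.
With a single group, `findall` returns only what that group captured — 5 items.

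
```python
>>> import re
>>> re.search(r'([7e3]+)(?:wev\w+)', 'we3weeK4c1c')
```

None

This matches one or more of one of [7e3] (captured); then the literal 'wev', then one or more of a word character (non-capturing group).
`search` walks the string left to right and returns the first match it finds.
Here no position works, so the call returns None.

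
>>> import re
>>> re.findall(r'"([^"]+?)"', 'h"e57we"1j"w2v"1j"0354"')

['e57we', 'w2v', '0354']

Scanning left to right: at [1:8] match '"e57we"', group 1 = 'e57we'; at [10:15] match '"w2v"', group 1 = 'w2v'; at [17:23] match '"0354"', group 1 = '0354'.
`findall` collects group 1 from each match (3 total).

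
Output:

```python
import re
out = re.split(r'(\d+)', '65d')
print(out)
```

Pattern: one or more of a digit (captured).
Matches to split on: at [0:2] → '65'.
With a capturing group present, the delimiter's captured portion is kept in the result list.

['', '65', 'd']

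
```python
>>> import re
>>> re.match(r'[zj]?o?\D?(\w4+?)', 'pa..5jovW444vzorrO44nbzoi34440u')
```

None

This matches optionally one of [zj], then optionally a literal 'o', then optionally a non-digit; then a word character, then one or more of the literal '4' (lazy) (captured).
`match` is anchored at position 0; if the pattern doesn't fit there, it returns None.
Here position 0 doesn't satisfy it, so the call returns None.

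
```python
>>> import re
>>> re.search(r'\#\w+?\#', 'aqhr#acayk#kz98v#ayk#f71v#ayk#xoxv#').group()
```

`search` walks the string left to right and returns the first match it finds.
The match spans [4:11] → '#acayk#'.

'#acayk#'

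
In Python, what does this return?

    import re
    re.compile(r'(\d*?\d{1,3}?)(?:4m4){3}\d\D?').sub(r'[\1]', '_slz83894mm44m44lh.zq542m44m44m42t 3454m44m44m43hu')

The pattern matches zero or more of a digit (lazy), then 1 to 3 of a digit (lazy) (captured); then the literal '4m4' repeated 3 times, then a digit, then optionally a non-digit.
`\1` in the replacement pulls in group 1's text for each match.

'_slz83894mm44m44lh.zq542m44m44m42t [345]u'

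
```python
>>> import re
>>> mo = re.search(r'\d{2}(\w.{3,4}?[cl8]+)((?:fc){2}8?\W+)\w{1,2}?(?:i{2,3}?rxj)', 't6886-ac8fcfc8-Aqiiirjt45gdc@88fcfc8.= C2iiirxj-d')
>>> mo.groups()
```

The match spans [23:47] → '45gdc@88fcfc8.= C2iiirxj'.
Captured: group 1 = 'gdc@88', group 2 = 'fcfc8.= '.

('gdc@88', 'fcfc8.= ')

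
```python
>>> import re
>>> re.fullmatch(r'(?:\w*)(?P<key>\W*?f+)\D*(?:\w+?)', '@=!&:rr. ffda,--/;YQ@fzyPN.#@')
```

The pattern matches zero or more of a word character (non-capturing group); then zero or more of a non-word character (lazy), then one or more of a literal 'f' (captured as 'key'); then zero or more of a non-digit; then one or more of a word character (lazy) (non-capturing group).
`re.fullmatch` requires the pattern to consume the entire string.
Here the pattern can't cover the whole string, so the call returns None.

None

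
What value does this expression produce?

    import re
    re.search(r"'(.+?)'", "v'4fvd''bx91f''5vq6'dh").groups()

('4fvd',)

The match spans [1:7] → "'4fvd'".
Captured: group 1 = '4fvd'.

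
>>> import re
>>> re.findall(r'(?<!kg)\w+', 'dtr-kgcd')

['dtr', 'kgcd']

`(?!…)`/`(?<!…)` only lets a position through if the neighbouring text does NOT match; no characters are consumed.
Scanning left to right: at [0:3] → 'dtr'; at [4:8] → 'kgcd'.
`findall` yields the raw match text (2 of them) because the pattern has no groups.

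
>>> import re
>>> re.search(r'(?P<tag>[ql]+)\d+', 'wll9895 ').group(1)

The match spans [1:7] → 'll9895'.
Captured: group 1 = 'll'.

'll'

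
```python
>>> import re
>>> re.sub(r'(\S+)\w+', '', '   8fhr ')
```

'    '

This matches one or more of a non-whitespace character (captured); then one or more of a word character.
Every occurrence is swapped for ''.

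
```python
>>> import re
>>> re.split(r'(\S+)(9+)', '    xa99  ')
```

['    ', 'xa9', '9', '  ']

The pattern matches one or more of a non-whitespace character (captured); then one or more of a literal '9' (captured).
Matches to split on: at [4:8] → 'xa99'.
Because the pattern has a capturing group, `split` also inserts each captured text between the pieces.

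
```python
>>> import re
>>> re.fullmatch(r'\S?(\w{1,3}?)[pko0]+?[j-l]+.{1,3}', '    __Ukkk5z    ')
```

This matches optionally a non-whitespace character; then 1 to 3 of a word character (lazy) (captured); then one or more of one of [pko0] (lazy), then one or more of a character in [j-l], then 1 to 3 of any character.
`re.fullmatch` is like wrapping the pattern in `^…$` (in single-line mode).
Here the pattern can't cover the whole string, so the call returns None.

None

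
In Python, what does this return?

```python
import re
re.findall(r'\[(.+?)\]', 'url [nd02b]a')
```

['nd02b']

With a single group, `findall` returns only what that group captured — 1 item.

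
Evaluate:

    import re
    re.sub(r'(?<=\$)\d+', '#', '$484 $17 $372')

'$# $# $#'

The lookaround is zero-width — it requires the adjacent text to match without consuming it, so the asserted text isn't part of the match.
Matches: at [1:4] → '484'; at [6:8] → '17'; at [10:13] → '372'.
`sub` substitutes '#' at each match site.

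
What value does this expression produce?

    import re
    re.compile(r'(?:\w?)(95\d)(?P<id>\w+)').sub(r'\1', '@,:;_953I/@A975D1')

'@,:;953/@A975D1'

Each match is replaced using the text its own group 1 captured.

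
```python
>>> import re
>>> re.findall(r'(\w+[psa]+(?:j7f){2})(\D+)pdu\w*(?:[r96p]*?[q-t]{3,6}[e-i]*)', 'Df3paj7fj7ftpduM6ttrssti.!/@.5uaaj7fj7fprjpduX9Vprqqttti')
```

[('Df3paj7fj7f', 't'), ('5uaaj7fj7f', 'prj')]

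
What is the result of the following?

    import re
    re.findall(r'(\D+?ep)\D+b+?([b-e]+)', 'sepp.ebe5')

With 2 capturing groups, `findall` returns a 2-tuple per match.

[('sep', 'e')]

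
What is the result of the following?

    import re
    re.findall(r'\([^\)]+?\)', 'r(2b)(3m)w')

['(2b)', '(3m)']

Since nothing is captured, `findall` lists the 2 matched substrings directly.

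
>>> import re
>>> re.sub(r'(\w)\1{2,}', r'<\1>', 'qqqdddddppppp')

'<q><d><p>'

A backreference is literal: `\1` must see the identical characters the first group matched.
Matches: at [0:3] → 'qqq'; at [3:8] → 'ddddd'; at [8:13] → 'ppppp'.
`\1` in the replacement pulls in group 1's text for each match.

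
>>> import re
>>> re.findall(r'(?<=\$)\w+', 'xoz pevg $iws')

Because the assertion is zero-width, the text it checks is not consumed and won't appear in the result.
`findall` yields the raw match text (1 of them) because the pattern has no groups.

['iws']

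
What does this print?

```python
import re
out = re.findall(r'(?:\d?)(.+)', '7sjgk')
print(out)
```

['sjgk']

Pattern: optionally a digit (non-capturing group); then one or more of any character (captured).
`findall` collects group 1 from the one match (1 total).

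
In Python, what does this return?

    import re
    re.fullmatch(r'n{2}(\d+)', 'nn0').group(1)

'0'

This matches exactly 2 of a literal 'n'; then one or more of a digit (captured).
`re.fullmatch` is like wrapping the pattern in `^…$` (in single-line mode).
The match spans [0:3] → 'nn0'.
Captured: group 1 = '0'.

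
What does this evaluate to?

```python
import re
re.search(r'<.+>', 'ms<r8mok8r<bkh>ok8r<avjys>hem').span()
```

(2, 26)

Unlike `match`, `search` isn't anchored — it looks for the pattern anywhere in the string.
The match spans [2:26] → '<r8mok8r<bkh>ok8r<avjys>'.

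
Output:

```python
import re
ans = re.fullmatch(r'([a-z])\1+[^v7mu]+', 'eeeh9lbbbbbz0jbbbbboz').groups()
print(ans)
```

('e',)

After group 1 captures some text, `\1` only succeeds where that same text appears again.
`re.fullmatch` requires the pattern to consume the entire string.
The match spans [0:21] → 'eeeh9lbbbbbz0jbbbbboz'.
Captured: group 1 = 'e'.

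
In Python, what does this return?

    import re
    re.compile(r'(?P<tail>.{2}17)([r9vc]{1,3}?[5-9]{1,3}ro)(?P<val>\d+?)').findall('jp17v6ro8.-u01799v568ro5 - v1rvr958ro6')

This matches exactly 2 of any character, then the literal '17' (captured as 'tail'); then 1 to 3 of one of [r9vc] (lazy), then 1 to 3 of a character in [5-9], then the literal 'ro' (captured); then one or more of a digit (lazy) (captured as 'val').
Scanning left to right: at [0:9] match 'jp17v6ro8', groups = ('jp17', 'v6ro', '8'); at [11:24] match 'u01799v568ro5', groups = ('u017', '99v568ro', '5').
Multiple groups make `findall` return tuples — one 3-tuple for each match.

[('jp17', 'v6ro', '8'), ('u017', '99v568ro', '5')]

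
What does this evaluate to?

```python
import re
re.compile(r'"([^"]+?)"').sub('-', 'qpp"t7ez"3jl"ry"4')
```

Each match is replaced by '-'.

'qpp-3jl-4'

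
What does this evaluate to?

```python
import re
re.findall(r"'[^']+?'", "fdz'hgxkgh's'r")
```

["'hgxkgh'"]

Scanning left to right: at [3:11] → "'hgxkgh'".
`findall` yields the raw match text (1 of them) because the pattern has no groups.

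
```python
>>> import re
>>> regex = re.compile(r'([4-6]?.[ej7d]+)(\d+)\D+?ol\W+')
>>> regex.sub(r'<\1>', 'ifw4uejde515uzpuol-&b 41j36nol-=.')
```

'ifw<4uejde>b <41j>'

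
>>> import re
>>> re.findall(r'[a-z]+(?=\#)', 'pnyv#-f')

Because the assertion is zero-width, the text it checks is not consumed and won't appear in the result.
Walking the string: at [0:4] → 'pnyv'.
Since nothing is captured, `findall` lists the 1 matched substring directly.

['pnyv']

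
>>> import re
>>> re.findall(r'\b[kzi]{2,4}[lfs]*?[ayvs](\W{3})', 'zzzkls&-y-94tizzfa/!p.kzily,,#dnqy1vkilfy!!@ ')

[',,#']

This matches a word boundary (`\b`, zero-width); then 2 to 4 of one of [kzi]; then zero or more of one of [lfs] (lazy); then one of [ayvs]; then exactly 3 of a non-word character (captured).
With a single group, `findall` returns only what that group captured — 1 item.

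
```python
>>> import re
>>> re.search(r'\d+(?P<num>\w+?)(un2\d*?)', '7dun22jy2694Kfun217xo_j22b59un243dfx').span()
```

(0, 5)

The pattern matches one or more of a digit; then one or more of a word character (lazy) (captured as 'num'); then the literal 'un2', then zero or more of a digit (lazy) (captured).
`re.search` tries every starting position until one works.
The match spans [0:5] → '7dun2'.
Captured: group 1 = 'd', group 2 = 'un2'.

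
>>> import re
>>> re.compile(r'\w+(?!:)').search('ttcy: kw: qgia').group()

The negative lookahead/lookbehind blocks any match where the forbidden context is present.
Unlike `match`, `search` isn't anchored — it looks for the pattern anywhere in the string.
The match spans [0:3] → 'ttc'.

'ttc'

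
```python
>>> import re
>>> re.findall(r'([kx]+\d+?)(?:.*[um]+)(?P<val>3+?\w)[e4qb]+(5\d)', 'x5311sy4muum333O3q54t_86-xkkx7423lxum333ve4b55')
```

Multiple groups make `findall` return tuples — one 3-tuple for the one match.

[('x5', '333v', '55')]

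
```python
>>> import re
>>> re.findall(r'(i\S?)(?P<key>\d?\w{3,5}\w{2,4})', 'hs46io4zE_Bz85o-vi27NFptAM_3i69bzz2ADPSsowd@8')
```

`findall` packs the 2 group values into a tuple for every match.

[('io', '4zE_Bz85o'), ('i2', '7NFptAM_3i')]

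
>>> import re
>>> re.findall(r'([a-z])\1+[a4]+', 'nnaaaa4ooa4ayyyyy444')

['n', 'o', 'y']

`\1` is not a pattern — it's the concrete string captured by group 1, re-applied verbatim.
Matches: at [0:7] match 'nnaaaa4', group 1 = 'n'; at [7:12] match 'ooa4a', group 1 = 'o'; at [12:20] match 'yyyyy444', group 1 = 'y'.
Because there's exactly one group, `findall` drops the full match and keeps group 1 from each hit.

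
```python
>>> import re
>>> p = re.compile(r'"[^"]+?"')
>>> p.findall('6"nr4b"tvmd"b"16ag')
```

['"nr4b"', '"b"']

`findall` yields the raw match text (2 of them) because the pattern has no groups.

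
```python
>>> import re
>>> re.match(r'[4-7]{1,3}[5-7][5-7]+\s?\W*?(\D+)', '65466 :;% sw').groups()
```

(':;% sw',)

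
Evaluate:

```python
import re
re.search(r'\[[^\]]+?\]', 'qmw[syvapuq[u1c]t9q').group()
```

'[syvapuq[u1c]'

The match spans [3:16] → '[syvapuq[u1c]'.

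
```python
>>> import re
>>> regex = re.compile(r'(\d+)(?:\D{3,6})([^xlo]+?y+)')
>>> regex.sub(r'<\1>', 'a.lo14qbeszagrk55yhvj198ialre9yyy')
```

'a.lo<14>hvj<198>'

This matches one or more of a digit (captured); then 3 to 6 of a non-digit (non-capturing group); then one or more of any character except [xlo] (lazy), then one or more of a literal 'y' (captured).
Matches: at [4:18] → '14qbeszagrk55y'; at [21:33] → '198ialre9yyy'.
Each match is replaced using the text its own group 1 captured.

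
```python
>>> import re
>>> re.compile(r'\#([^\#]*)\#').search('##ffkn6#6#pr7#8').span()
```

`re.search` scans for the first position where the pattern succeeds.
The match spans [0:2] → '##'.
Captured: group 1 = ''.

(0, 2)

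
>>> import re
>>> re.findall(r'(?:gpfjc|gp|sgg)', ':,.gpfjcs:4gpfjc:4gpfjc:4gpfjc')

`|` is ordered: at each position the engine commits to the first alternative that works.
Walking the string: at [3:8] → 'gpfjc'; at [11:16] → 'gpfjc'; at [18:23] → 'gpfjc'; at [25:30] → 'gpfjc'.
No capturing groups, so `findall` returns the 4 full match strings.

['gpfjc', 'gpfjc', 'gpfjc', 'gpfjc']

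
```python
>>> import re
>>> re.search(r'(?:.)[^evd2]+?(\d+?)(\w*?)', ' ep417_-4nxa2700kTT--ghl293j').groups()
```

('4', '')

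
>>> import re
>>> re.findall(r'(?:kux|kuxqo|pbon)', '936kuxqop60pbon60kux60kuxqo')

['kux', 'pbon', 'kux', 'kux']

Alternation isn't longest-match — the leftmost alternative that fits at this position is chosen.
Since nothing is captured, `findall` lists the 4 matched substrings directly.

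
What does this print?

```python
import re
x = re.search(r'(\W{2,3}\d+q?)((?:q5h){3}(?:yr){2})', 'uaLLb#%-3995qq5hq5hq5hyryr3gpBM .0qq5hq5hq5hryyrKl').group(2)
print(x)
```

The pattern matches 2 to 3 of a non-word character, then one or more of a digit, then optionally the literal 'q' (captured); then the literal 'q5h' repeated 3 times, then the literal 'yr' repeated 2 times (captured).
`search` walks the string left to right and returns the first match it finds.
The match spans [5:26] → '#%-3995qq5hq5hq5hyryr'.
Captured: group 1 = '#%-3995q', group 2 = 'q5hq5hq5hyryr'.

q5hq5hq5hyryr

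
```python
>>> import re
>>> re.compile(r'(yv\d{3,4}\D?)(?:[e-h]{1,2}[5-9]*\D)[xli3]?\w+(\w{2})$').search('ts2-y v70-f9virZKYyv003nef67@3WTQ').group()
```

'yv003nef67@3WTQ'

The pattern matches the literal 'yv', then 3 to 4 of a digit, then optionally a non-digit (captured); then 1 to 2 of a character in [e-h], then zero or more of a character in [5-9], then a non-digit (non-capturing group); then optionally one of [xli3]; then one or more of a word character; then exactly 2 of a word character (captured); then anchored at the end.
The match spans [18:33] → 'yv003nef67@3WTQ'.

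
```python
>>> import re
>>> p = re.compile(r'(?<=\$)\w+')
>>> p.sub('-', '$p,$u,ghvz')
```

The positive lookaround only admits positions where the adjacent text matches; those characters stay outside the span.
`sub` substitutes '-' at each match site.

'$-,$-,ghvz'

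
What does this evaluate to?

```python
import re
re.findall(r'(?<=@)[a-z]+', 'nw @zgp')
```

Because the assertion is zero-width, the text it checks is not consumed and won't appear in the result.
`findall` yields the raw match text (1 of them) because the pattern has no groups.

['zgp']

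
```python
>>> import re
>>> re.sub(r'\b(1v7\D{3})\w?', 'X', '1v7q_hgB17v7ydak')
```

'XB17v7ydak'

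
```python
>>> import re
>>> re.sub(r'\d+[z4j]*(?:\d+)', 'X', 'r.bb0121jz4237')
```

'r.bbX'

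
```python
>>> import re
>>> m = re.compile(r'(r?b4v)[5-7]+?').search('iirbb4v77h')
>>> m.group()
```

'b4v7'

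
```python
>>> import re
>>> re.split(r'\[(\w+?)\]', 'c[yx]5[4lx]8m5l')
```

['c', 'yx', '5', '4lx', '8m5l']

Matches to split on: at [1:5] → '[yx]'; at [6:11] → '[4lx]'.
Because the pattern has a capturing group, `split` also inserts each captured text between the pieces.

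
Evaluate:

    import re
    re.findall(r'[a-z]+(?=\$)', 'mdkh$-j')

The `(?=…)`/`(?<=…)` assertion just peeks at neighbouring text; it doesn't advance the match position.
Walking the string: at [0:4] → 'mdkh'.
Since nothing is captured, `findall` lists the 1 matched substring directly.

['mdkh']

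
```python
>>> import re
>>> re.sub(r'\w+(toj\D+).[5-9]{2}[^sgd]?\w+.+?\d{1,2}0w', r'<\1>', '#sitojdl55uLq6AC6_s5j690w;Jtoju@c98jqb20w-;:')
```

'#<tojd>-;:'

This matches one or more of a word character; then the literal 'toj', then one or more of a non-digit (captured); then any character, then exactly 2 of a character in [5-9]; then optionally any character except [sgd], then one or more of a word character, then one or more of any character (lazy); then 1 to 2 of a digit, then the literal '0w'.
Matches: at [1:41] → 'sitojdl55uLq6AC6_s5j690w;Jtoju@c98jqb20w'.
The replacement refers to a captured group, so each match is rewritten using its own captured text.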